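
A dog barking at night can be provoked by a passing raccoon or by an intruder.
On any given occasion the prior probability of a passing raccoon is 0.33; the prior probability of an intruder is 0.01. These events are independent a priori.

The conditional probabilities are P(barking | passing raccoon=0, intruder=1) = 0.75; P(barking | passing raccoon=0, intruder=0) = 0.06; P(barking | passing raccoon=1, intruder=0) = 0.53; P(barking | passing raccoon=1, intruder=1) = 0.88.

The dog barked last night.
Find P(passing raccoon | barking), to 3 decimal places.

Enumerate the 4 (passing raccoon, intruder) configurations and weight by the priors:
  P(barking) = 0.06×0.67×0.99 + 0.75×0.67×0.01 + 0.53×0.33×0.99 + 0.88×0.33×0.01
        = 0.039798 + 0.005025 + 0.173151 + 0.002904 = 0.220878
Configurations with passing raccoon contribute 0.176055, so
  P(passing raccoon | barking) = 0.176055 / 0.220878 ≈ 0.797

P(passing raccoon | barking) ≈ 0.797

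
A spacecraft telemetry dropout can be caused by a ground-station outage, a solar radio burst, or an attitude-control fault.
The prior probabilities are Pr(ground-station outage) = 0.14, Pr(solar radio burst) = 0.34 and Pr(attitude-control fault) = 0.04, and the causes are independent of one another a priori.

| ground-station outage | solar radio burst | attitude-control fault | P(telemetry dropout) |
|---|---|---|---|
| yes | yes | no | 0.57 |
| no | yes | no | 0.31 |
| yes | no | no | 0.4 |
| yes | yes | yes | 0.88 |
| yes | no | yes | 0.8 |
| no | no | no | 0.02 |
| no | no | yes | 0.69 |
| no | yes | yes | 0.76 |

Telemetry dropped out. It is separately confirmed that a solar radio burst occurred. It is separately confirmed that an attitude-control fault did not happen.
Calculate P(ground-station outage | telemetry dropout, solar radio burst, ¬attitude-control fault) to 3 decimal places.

P(ground-station outage | telemetry dropout, solar radio burst, ¬attitude-control fault) ≈ 0.230

Numerator (weight on configurations with ground-station outage): 0.57×0.14 = 0.079800
Normalizer over all consistent configurations: 0.31×0.86 + 0.57×0.14 = 0.346400
Posterior = 0.079800 / 0.346400 ≈ 0.230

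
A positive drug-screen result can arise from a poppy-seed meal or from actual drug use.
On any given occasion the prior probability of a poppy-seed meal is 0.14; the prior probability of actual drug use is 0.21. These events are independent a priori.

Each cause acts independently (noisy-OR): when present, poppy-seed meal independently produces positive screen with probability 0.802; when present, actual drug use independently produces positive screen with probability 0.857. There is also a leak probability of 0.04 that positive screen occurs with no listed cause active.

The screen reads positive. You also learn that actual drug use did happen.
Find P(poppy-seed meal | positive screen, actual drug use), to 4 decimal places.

P(poppy-seed meal | positive screen, actual drug use) ≈ 0.1551

Under noisy-OR, P(positive screen | causes) = 1 − (1−0.04)·∏(1−qᵢ) over the active causes.
P(positive screen | actual drug use) = 0.86272·0.86 + 0.972819·0.14 = 0.741939 + 0.136195 = 0.878134
Restricting to configurations with poppy-seed meal present: 0.972819·0.14 = 0.136195.
P(poppy-seed meal | positive screen, actual drug use) = 0.136195 / 0.878134 ≈ 0.1551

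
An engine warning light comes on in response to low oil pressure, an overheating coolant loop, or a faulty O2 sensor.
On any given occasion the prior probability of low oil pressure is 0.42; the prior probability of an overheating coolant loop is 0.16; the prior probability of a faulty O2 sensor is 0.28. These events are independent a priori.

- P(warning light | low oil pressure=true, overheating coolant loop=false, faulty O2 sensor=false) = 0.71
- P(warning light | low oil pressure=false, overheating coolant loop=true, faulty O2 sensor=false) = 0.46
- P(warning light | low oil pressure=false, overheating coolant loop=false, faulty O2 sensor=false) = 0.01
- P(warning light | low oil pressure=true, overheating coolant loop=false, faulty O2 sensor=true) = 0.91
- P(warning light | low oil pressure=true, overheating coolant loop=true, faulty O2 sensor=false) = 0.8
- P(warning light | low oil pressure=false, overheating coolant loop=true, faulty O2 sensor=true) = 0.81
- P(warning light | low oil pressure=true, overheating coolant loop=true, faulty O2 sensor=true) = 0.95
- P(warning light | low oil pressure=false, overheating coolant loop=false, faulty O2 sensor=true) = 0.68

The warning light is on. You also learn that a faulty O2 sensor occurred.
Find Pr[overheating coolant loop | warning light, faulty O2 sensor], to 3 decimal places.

Pr[overheating coolant loop | warning light, faulty O2 sensor] ≈ 0.176

For the numerator, keep only overheating coolant loop=true terms: 0.075168 + 0.063840 = 0.139008
Denominator P(warning light | faulty O2 sensor): 0.68*0.58*0.84 + 0.81*0.58*0.16 + 0.91*0.42*0.84 + 0.95*0.42*0.16 = 0.791352
P(overheating coolant loop | warning light, faulty O2 sensor) = 0.139008/0.791352 ≈ 0.176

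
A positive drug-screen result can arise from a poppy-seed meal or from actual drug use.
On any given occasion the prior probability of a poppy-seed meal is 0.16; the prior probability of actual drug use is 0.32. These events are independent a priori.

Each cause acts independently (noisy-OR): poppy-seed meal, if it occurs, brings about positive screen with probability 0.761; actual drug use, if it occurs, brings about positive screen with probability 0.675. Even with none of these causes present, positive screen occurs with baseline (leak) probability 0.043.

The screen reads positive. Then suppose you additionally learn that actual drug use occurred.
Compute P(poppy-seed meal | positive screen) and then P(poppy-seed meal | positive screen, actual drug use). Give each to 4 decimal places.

Under noisy-OR, P(positive screen | causes) = 1 − (1−0.043)·∏(1−qᵢ) over the active causes.
By total probability over the 4 (poppy-seed meal, actual drug use) configurations:
  P(positive screen) = 0.043*0.84*0.68 + 0.688975*0.84*0.32 + 0.771277*0.16*0.68 + 0.925665*0.16*0.32
        = 0.024562 + 0.185196 + 0.083915 + 0.047394 = 0.341067
Configurations with poppy-seed meal contribute 0.131309, so
  P(poppy-seed meal | positive screen) = 0.131309 / 0.341067 ≈ 0.3850

Now also conditioning on actual drug use=true:
By total probability over both values of poppy-seed meal:
  P(positive screen | actual drug use) = 0.688975*0.84 + 0.925665*0.16
        = 0.578739 + 0.148106 = 0.726845
Configurations with poppy-seed meal contribute 0.148106, so
  P(poppy-seed meal | positive screen, actual drug use) = 0.148106 / 0.726845 ≈ 0.2038

P(poppy-seed meal | positive screen) ≈ 0.3850; P(poppy-seed meal | positive screen, actual drug use) ≈ 0.2038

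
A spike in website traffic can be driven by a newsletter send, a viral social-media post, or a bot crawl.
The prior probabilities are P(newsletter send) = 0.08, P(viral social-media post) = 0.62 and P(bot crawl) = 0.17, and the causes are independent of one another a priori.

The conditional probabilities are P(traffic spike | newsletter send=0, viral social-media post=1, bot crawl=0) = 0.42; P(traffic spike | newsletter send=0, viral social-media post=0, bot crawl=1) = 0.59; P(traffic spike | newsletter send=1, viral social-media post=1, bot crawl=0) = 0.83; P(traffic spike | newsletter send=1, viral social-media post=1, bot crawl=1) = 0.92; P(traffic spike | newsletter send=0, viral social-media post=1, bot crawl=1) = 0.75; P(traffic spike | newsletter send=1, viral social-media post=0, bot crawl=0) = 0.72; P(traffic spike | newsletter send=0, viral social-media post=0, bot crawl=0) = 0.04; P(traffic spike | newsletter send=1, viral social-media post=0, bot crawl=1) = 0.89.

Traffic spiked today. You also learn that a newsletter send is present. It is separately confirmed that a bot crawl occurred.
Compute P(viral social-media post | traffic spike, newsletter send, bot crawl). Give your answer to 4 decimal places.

P(viral social-media post | traffic spike, newsletter send, bot crawl) ≈ 0.6278

Sum P(traffic spike|·) weighted by the priors over both values of viral social-media post:
  P(traffic spike | newsletter send, bot crawl) = 0.89*0.38 + 0.92*0.62
        = 0.338200 + 0.570400 = 0.908600
Keeping only the viral social-media post-present terms gives 0.570400, so
  P(viral social-media post | traffic spike, newsletter send, bot crawl) = 0.570400 / 0.908600 ≈ 0.6278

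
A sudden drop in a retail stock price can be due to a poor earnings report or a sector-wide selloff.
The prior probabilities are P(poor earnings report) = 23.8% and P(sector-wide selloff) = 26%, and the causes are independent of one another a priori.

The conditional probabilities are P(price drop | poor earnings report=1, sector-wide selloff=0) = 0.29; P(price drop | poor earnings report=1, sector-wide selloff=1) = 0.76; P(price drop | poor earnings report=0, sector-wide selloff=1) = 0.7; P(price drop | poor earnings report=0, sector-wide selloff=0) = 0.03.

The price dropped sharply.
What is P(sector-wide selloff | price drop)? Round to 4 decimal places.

P(sector-wide selloff | price drop) ≈ 0.7320

Numerator (weight on configurations with sector-wide selloff): 0.138684 + 0.047029 = 0.185713
Denominator P(price drop): 0.03×0.762×0.74 + 0.7×0.762×0.26 + 0.29×0.238×0.74 + 0.76×0.238×0.26 = 0.253704
P(sector-wide selloff | price drop) = 0.185713/0.253704 ≈ 0.7320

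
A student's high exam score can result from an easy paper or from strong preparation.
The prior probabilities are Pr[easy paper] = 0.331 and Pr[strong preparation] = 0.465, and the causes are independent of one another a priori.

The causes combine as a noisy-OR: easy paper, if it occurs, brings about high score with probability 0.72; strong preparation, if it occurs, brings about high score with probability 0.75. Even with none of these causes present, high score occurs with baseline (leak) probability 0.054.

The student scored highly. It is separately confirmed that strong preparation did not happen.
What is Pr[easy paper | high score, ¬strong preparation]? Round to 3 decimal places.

Under noisy-OR, P(high score | causes) = 1 − (1−0.054)·∏(1−qᵢ) over the active causes.
P(high score | ¬strong preparation) = 0.054*0.669 + 0.73512*0.331 = 0.036126 + 0.243325 = 0.279451
The easy paper-present share is 0.73512*0.331 = 0.243325.
P(easy paper | high score, ¬strong preparation) = 0.243325 / 0.279451 ≈ 0.871

Pr[easy paper | high score, ¬strong preparation] ≈ 0.871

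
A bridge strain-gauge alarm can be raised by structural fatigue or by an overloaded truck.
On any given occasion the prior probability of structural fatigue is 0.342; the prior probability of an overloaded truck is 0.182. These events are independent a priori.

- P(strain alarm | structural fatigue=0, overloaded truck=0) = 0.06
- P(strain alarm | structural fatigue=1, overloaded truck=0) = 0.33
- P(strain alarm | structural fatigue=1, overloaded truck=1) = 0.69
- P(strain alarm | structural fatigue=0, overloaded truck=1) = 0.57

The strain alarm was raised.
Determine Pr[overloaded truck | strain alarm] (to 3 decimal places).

Pr[overloaded truck | strain alarm] ≈ 0.472

Sum P(strain alarm|·) weighted by the priors over the 4 (structural fatigue, overloaded truck) configurations:
  P(strain alarm) = 0.06·0.658·0.818 + 0.57·0.658·0.182 + 0.33·0.342·0.818 + 0.69·0.342·0.182
        = 0.032295 + 0.068261 + 0.092319 + 0.042948 = 0.235823
Keeping only the overloaded truck-present terms gives 0.111209, so
  P(overloaded truck | strain alarm) = 0.111209 / 0.235823 ≈ 0.472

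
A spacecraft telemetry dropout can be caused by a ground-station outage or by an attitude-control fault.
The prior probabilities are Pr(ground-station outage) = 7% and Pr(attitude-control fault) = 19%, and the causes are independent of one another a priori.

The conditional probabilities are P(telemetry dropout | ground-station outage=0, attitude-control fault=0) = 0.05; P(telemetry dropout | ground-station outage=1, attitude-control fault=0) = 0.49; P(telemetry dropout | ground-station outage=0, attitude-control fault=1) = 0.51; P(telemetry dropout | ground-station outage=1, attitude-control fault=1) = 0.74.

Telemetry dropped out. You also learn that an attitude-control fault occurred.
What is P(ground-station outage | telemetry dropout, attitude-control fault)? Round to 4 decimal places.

P(ground-station outage | telemetry dropout, attitude-control fault) ≈ 0.0985

For the numerator, keep only ground-station outage=true terms: 0.74*0.07 = 0.051800
Denominator P(telemetry dropout | attitude-control fault): 0.51*0.93 + 0.74*0.07 = 0.526100
Posterior = 0.051800 / 0.526100 ≈ 0.0985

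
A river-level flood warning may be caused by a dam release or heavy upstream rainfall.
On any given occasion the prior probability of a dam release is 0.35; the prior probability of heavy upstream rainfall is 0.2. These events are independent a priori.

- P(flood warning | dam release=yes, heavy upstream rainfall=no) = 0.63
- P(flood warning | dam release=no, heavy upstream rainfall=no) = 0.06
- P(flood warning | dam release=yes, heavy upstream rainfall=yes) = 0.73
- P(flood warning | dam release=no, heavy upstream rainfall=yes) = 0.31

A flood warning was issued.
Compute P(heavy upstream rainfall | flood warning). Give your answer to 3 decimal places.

P(heavy upstream rainfall | flood warning) ≈ 0.306

By total probability over the 4 (dam release, heavy upstream rainfall) configurations:
  P(flood warning) = 0.06*0.65*0.8 + 0.31*0.65*0.2 + 0.63*0.35*0.8 + 0.73*0.35*0.2
        = 0.031200 + 0.040300 + 0.176400 + 0.051100 = 0.299000
Keeping only the heavy upstream rainfall-present terms gives 0.091400, so
  P(heavy upstream rainfall | flood warning) = 0.091400 / 0.299000 ≈ 0.306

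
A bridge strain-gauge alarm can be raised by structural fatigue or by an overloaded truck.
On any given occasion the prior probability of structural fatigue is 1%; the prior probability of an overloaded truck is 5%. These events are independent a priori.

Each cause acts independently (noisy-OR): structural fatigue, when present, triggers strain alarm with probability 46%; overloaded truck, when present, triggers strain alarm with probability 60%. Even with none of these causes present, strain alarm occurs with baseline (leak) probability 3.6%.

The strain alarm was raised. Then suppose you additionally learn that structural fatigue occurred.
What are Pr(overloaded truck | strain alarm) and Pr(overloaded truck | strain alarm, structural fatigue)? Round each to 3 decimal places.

Under noisy-OR, P(strain alarm | causes) = 1 − (1−0.036)·∏(1−qᵢ) over the active causes.
Enumerate the 4 (structural fatigue, overloaded truck) configurations and weight by the priors:
  P(strain alarm) = 0.036·0.99·0.95 + 0.6144·0.99·0.05 + 0.47944·0.01·0.95 + 0.791776·0.01·0.05
        = 0.033858 + 0.030413 + 0.004555 + 0.000396 = 0.069222
The terms with overloaded truck present sum to 0.030809, so
  P(overloaded truck | strain alarm) = 0.030809 / 0.069222 ≈ 0.445

Now condition on the additional information:
By total probability over both values of overloaded truck:
  P(strain alarm | structural fatigue) = 0.47944×0.95 + 0.791776×0.05
        = 0.455468 + 0.039589 = 0.495057
Keeping only the overloaded truck-present terms gives 0.039589, so
  P(overloaded truck | strain alarm, structural fatigue) = 0.039589 / 0.495057 ≈ 0.080

Pr(overloaded truck | strain alarm) ≈ 0.445; Pr(overloaded truck | strain alarm, structural fatigue) ≈ 0.080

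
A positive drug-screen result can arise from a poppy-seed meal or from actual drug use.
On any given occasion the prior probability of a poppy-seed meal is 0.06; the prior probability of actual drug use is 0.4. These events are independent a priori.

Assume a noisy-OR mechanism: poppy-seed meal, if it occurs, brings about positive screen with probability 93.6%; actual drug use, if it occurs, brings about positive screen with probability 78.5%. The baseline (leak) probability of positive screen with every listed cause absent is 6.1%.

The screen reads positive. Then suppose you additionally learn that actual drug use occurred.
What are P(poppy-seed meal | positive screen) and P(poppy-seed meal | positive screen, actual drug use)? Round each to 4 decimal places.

P(poppy-seed meal | positive screen) ≈ 0.1467; P(poppy-seed meal | positive screen, actual drug use) ≈ 0.0732

Under noisy-OR, P(positive screen | causes) = 1 − (1−0.061)·∏(1−qᵢ) over the active causes.
Sum P(positive screen|·) weighted by the priors over the 4 (poppy-seed meal, actual drug use) configurations:
  P(positive screen) = 0.061·0.94·0.6 + 0.798115·0.94·0.4 + 0.939904·0.06·0.6 + 0.987079·0.06·0.4
        = 0.034404 + 0.300091 + 0.033837 + 0.023690 = 0.392022
Configurations with poppy-seed meal contribute 0.057527, so
  P(poppy-seed meal | positive screen) = 0.057527 / 0.392022 ≈ 0.1467

With the extra evidence:
Sum P(positive screen|·) weighted by the priors over both values of poppy-seed meal:
  P(positive screen | actual drug use) = 0.798115·0.94 + 0.987079·0.06
        = 0.750228 + 0.059225 = 0.809453
The terms with poppy-seed meal present sum to 0.059225, so
  P(poppy-seed meal | positive screen, actual drug use) = 0.059225 / 0.809453 ≈ 0.0732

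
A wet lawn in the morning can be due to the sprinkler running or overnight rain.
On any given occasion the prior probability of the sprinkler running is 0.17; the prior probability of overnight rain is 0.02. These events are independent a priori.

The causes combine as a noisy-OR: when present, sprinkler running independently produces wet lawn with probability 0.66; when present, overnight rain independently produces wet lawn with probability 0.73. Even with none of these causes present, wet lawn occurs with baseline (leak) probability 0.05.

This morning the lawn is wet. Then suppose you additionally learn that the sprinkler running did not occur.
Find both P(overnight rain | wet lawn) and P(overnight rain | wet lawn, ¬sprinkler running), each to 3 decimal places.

Under noisy-OR, P(wet lawn | causes) = 1 − (1−0.05)·∏(1−qᵢ) over the active causes.
Sum P(wet lawn|·) weighted by the priors over the 4 (sprinkler running, overnight rain) configurations:
  P(wet lawn) = 0.05*0.83*0.98 + 0.7435*0.83*0.02 + 0.677*0.17*0.98 + 0.91279*0.17*0.02
        = 0.040670 + 0.012342 + 0.112788 + 0.003103 = 0.168903
Configurations with overnight rain contribute 0.015445, so
  P(overnight rain | wet lawn) = 0.015445 / 0.168903 ≈ 0.091

With the extra evidence:
Enumerate both values of overnight rain and weight by the priors:
  P(wet lawn | ¬sprinkler running) = 0.05×0.98 + 0.7435×0.02
        = 0.049000 + 0.014870 = 0.063870
Keeping only the overnight rain-present terms gives 0.014870, so
  P(overnight rain | wet lawn, ¬sprinkler running) = 0.014870 / 0.063870 ≈ 0.233

P(overnight rain | wet lawn) ≈ 0.091; P(overnight rain | wet lawn, ¬sprinkler running) ≈ 0.233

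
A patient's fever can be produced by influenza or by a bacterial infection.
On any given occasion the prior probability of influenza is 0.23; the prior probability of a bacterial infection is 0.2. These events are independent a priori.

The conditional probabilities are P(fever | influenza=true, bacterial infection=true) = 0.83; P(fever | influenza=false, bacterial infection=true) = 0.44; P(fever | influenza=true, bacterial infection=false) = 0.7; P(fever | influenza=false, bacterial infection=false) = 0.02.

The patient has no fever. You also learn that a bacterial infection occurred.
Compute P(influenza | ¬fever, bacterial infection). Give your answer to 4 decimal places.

Sum P(¬fever|·) weighted by the priors over both values of influenza:
  P(¬fever | bacterial infection) = 0.56*0.77 + 0.17*0.23
        = 0.431200 + 0.039100 = 0.470300
The terms with influenza present sum to 0.039100, so
  P(influenza | ¬fever, bacterial infection) = 0.039100 / 0.470300 ≈ 0.0831

P(influenza | ¬fever, bacterial infection) ≈ 0.0831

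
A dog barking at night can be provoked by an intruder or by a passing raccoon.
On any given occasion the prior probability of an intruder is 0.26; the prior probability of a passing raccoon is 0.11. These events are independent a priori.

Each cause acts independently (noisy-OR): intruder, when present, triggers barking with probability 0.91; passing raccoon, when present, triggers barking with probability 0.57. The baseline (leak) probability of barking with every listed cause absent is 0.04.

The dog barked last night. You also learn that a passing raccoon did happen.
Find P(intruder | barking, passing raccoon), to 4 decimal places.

Under noisy-OR, P(barking | causes) = 1 − (1−0.04)·∏(1−qᵢ) over the active causes.
By total probability over both values of intruder:
  P(barking | passing raccoon) = 0.5872*0.74 + 0.962848*0.26
        = 0.434528 + 0.250340 = 0.684868
Configurations with intruder contribute 0.250340, so
  P(intruder | barking, passing raccoon) = 0.250340 / 0.684868 ≈ 0.3655

P(intruder | barking, passing raccoon) ≈ 0.3655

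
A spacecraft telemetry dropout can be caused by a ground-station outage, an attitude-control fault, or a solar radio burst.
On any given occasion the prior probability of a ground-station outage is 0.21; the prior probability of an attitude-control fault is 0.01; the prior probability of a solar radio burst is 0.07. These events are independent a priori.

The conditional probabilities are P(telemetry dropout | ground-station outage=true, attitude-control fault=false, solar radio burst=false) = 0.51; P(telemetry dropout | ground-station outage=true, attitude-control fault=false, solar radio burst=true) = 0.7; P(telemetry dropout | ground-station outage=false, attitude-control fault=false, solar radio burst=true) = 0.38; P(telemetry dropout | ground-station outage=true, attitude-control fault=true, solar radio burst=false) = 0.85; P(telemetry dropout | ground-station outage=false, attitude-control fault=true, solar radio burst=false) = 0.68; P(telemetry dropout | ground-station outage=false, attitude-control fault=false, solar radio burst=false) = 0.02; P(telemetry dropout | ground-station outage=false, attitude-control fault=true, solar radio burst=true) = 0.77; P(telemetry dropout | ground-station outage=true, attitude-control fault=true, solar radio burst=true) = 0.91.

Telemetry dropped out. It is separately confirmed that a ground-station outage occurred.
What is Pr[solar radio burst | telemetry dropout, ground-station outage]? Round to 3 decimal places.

Pr[solar radio burst | telemetry dropout, ground-station outage] ≈ 0.093

P(telemetry dropout | ground-station outage) = 0.51×0.99×0.93 + 0.7×0.99×0.07 + 0.85×0.01×0.93 + 0.91×0.01×0.07 = 0.469557 + 0.048510 + 0.007905 + 0.000637 = 0.526609
Of this, 0.049147 comes from 0.048510 + 0.000637 (the solar radio burst=true cases).
P(solar radio burst | telemetry dropout, ground-station outage) = 0.049147 / 0.526609 ≈ 0.093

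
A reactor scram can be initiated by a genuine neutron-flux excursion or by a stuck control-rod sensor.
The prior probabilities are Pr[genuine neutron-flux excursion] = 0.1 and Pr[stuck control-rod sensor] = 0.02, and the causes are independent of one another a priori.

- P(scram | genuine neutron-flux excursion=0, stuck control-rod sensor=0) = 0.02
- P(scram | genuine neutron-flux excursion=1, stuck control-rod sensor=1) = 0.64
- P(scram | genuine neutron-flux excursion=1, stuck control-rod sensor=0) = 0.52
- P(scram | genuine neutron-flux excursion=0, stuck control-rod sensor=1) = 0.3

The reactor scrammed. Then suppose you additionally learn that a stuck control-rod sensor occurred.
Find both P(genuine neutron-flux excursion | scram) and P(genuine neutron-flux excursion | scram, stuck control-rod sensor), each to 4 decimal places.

P(scram) = 0.02·0.9·0.98 + 0.3·0.9·0.02 + 0.52·0.1·0.98 + 0.64·0.1·0.02 = 0.017640 + 0.005400 + 0.050960 + 0.001280 = 0.075280
The genuine neutron-flux excursion-present share is 0.050960 + 0.001280 = 0.052240.
Hence the posterior is 0.052240/0.075280 ≈ 0.6939.

Now condition on the additional information:
Weight on genuine neutron-flux excursion=true, given the evidence: 0.64×0.1 = 0.064000
Denominator P(scram | stuck control-rod sensor): 0.3×0.9 + 0.64×0.1 = 0.334000
P(genuine neutron-flux excursion | scram, stuck control-rod sensor) = 0.064000/0.334000 ≈ 0.1916
— stuck control-rod sensor explains away the evidence for genuine neutron-flux excursion.

P(genuine neutron-flux excursion | scram) ≈ 0.6939; P(genuine neutron-flux excursion | scram, stuck control-rod sensor) ≈ 0.1916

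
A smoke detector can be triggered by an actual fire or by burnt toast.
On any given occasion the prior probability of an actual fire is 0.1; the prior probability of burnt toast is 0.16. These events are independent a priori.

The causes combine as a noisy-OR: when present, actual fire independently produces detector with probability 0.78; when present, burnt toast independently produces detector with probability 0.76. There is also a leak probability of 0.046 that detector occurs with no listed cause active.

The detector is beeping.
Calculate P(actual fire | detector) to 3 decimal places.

Under noisy-OR, P(detector | causes) = 1 − (1−0.046)·∏(1−qᵢ) over the active causes.
By total probability over the 4 (actual fire, burnt toast) configurations:
  P(detector) = 0.046×0.9×0.84 + 0.77104×0.9×0.16 + 0.79012×0.1×0.84 + 0.949629×0.1×0.16
        = 0.034776 + 0.111030 + 0.066370 + 0.015194 = 0.227370
Keeping only the actual fire-present terms gives 0.081564, so
  P(actual fire | detector) = 0.081564 / 0.227370 ≈ 0.359

P(actual fire | detector) ≈ 0.359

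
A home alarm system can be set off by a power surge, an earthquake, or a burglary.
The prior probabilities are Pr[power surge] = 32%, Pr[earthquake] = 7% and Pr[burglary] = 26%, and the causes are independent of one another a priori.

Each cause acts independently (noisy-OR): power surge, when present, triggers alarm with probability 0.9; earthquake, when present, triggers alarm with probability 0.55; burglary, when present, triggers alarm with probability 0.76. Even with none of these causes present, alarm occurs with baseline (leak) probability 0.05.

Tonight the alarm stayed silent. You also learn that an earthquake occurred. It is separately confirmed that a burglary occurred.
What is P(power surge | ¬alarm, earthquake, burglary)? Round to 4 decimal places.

Under noisy-OR, P(alarm | causes) = 1 − (1−0.05)·∏(1−qᵢ) over the active causes.
By total probability over both values of power surge:
  P(¬alarm | earthquake, burglary) = 0.1026×0.68 + 0.01026×0.32
        = 0.069768 + 0.003283 = 0.073051
Keeping only the power surge-present terms gives 0.003283, so
  P(power surge | ¬alarm, earthquake, burglary) = 0.003283 / 0.073051 ≈ 0.0449

P(power surge | ¬alarm, earthquake, burglary) ≈ 0.0449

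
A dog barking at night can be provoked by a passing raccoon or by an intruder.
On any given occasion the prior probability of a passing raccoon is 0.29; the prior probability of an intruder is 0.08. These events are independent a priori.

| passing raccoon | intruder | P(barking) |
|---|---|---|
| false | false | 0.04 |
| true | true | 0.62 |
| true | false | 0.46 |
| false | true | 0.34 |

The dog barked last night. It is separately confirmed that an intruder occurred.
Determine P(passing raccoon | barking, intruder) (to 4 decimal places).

P(passing raccoon | barking, intruder) ≈ 0.4269

For the numerator, keep only passing raccoon=true terms: 0.62*0.29 = 0.179800
Denominator P(barking | intruder): 0.34*0.71 + 0.62*0.29 = 0.421200
P(passing raccoon | barking, intruder) = 0.179800/0.421200 ≈ 0.4269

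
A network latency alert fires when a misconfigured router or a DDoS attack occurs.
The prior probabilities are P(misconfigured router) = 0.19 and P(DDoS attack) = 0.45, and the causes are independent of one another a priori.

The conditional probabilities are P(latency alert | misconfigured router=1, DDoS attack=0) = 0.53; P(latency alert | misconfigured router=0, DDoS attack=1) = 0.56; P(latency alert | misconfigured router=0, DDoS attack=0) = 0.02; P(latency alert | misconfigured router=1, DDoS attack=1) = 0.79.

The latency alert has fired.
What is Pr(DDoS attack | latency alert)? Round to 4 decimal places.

Pr(DDoS attack | latency alert) ≈ 0.8086

P(latency alert) = 0.02×0.81×0.55 + 0.56×0.81×0.45 + 0.53×0.19×0.55 + 0.79×0.19×0.45 = 0.008910 + 0.204120 + 0.055385 + 0.067545 = 0.335960
The DDoS attack-present share is 0.204120 + 0.067545 = 0.271665.
Hence the posterior is 0.271665/0.335960 ≈ 0.8086.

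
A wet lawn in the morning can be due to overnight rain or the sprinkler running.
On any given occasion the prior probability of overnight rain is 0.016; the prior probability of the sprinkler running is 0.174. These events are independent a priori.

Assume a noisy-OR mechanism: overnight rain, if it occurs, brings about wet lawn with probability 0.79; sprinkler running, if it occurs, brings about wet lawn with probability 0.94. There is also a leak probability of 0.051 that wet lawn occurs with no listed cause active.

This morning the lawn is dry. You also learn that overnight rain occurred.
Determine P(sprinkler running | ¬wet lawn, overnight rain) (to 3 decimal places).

P(sprinkler running | ¬wet lawn, overnight rain) ≈ 0.012

Under noisy-OR, P(wet lawn | causes) = 1 − (1−0.051)·∏(1−qᵢ) over the active causes.
P(¬wet lawn | overnight rain) = 0.19929·0.826 + 0.011957·0.174 = 0.164614 + 0.002081 = 0.166695
The sprinkler running-present share is 0.011957·0.174 = 0.002081.
Hence the posterior is 0.002081/0.166695 ≈ 0.012.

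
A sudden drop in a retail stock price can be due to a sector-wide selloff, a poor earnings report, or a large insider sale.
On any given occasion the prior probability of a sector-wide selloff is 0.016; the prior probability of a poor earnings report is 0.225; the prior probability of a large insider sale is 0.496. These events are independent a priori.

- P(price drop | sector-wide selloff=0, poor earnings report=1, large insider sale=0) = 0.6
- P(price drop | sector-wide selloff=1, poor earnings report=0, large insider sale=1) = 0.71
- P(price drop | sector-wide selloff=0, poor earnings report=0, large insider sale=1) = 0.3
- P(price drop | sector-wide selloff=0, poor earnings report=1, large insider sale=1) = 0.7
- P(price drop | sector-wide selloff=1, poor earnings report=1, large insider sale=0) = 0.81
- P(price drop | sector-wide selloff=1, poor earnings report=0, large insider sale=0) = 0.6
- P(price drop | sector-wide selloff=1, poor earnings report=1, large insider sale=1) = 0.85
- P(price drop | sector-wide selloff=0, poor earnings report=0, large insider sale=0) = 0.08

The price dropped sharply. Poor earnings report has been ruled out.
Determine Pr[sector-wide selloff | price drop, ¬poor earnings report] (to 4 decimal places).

Pr[sector-wide selloff | price drop, ¬poor earnings report] ≈ 0.0533

Sum P(price drop|·) weighted by the priors over the 4 (sector-wide selloff, large insider sale) configurations:
  P(price drop | ¬poor earnings report) = 0.08*0.984*0.504 + 0.3*0.984*0.496 + 0.6*0.016*0.504 + 0.71*0.016*0.496
        = 0.039675 + 0.146419 + 0.004838 + 0.005635 = 0.196567
The terms with sector-wide selloff present sum to 0.010473, so
  P(sector-wide selloff | price drop, ¬poor earnings report) = 0.010473 / 0.196567 ≈ 0.0533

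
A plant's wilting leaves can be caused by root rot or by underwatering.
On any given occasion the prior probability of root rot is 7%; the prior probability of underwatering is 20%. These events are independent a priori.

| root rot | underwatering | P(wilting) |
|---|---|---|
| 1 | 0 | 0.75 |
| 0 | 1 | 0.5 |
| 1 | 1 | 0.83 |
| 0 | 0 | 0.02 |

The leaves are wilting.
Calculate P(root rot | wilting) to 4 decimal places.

By total probability over the 4 (root rot, underwatering) configurations:
  P(wilting) = 0.02·0.93·0.8 + 0.5·0.93·0.2 + 0.75·0.07·0.8 + 0.83·0.07·0.2
        = 0.014880 + 0.093000 + 0.042000 + 0.011620 = 0.161500
Keeping only the root rot-present terms gives 0.053620, so
  P(root rot | wilting) = 0.053620 / 0.161500 ≈ 0.3320

P(root rot | wilting) ≈ 0.3320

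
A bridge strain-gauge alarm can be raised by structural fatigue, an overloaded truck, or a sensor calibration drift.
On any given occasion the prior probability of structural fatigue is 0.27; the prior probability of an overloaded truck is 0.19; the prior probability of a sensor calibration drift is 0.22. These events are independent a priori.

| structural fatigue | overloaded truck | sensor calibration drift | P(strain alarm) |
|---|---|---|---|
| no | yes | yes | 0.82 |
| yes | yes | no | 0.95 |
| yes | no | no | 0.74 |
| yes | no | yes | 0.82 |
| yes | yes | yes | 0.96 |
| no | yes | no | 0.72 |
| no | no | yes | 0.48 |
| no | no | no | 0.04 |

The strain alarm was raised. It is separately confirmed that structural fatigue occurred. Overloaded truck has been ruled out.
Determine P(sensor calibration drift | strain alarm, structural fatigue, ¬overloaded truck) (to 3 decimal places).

P(strain alarm | structural fatigue, ¬overloaded truck) = 0.74×0.78 + 0.82×0.22 = 0.577200 + 0.180400 = 0.757600
Of this, 0.180400 comes from 0.82×0.22 (the sensor calibration drift=true cases).
Hence the posterior is 0.180400/0.757600 ≈ 0.238.

P(sensor calibration drift | strain alarm, structural fatigue, ¬overloaded truck) ≈ 0.238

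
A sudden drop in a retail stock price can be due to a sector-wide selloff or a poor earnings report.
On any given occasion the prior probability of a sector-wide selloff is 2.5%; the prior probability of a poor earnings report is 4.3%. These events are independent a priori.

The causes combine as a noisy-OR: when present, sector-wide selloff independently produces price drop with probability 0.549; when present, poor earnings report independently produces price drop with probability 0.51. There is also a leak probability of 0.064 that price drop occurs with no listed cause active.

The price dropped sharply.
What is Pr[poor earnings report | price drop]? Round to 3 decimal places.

Pr[poor earnings report | price drop] ≈ 0.243

Under noisy-OR, P(price drop | causes) = 1 − (1−0.064)·∏(1−qᵢ) over the active causes.
For the numerator, keep only poor earnings report=true terms: 0.022697 + 0.000853 = 0.023550
Denominator P(price drop): 0.064*0.975*0.957 + 0.54136*0.975*0.043 + 0.577864*0.025*0.957 + 0.793153*0.025*0.043 = 0.097092
Posterior = 0.023550 / 0.097092 ≈ 0.243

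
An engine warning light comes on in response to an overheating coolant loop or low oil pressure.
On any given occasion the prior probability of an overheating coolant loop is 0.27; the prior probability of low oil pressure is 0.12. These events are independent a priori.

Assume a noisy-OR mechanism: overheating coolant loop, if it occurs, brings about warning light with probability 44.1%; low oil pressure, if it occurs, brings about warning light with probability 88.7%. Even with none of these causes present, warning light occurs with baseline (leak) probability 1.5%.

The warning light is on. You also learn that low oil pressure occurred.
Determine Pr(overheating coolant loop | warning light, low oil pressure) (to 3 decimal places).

Under noisy-OR, P(warning light | causes) = 1 − (1−0.015)·∏(1−qᵢ) over the active causes.
For the numerator, keep only overheating coolant loop=true terms: 0.937781×0.27 = 0.253201
The normalizing constant is 0.888695×0.73 + 0.937781×0.27 = 0.901948
Posterior = 0.253201 / 0.901948 ≈ 0.281

Pr(overheating coolant loop | warning light, low oil pressure) ≈ 0.281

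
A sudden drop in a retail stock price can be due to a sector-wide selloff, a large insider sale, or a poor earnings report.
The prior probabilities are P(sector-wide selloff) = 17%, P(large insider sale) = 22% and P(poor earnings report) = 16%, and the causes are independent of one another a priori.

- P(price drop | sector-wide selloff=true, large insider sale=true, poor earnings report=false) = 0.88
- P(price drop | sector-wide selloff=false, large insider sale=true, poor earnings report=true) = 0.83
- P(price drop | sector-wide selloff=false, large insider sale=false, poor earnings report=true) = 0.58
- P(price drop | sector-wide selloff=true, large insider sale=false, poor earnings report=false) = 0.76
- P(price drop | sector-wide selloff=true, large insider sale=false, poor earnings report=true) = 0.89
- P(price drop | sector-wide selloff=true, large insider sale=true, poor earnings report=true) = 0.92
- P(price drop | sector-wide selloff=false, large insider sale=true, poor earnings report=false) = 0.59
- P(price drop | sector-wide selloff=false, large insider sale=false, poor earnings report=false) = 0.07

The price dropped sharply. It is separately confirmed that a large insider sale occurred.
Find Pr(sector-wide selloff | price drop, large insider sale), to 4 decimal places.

For the numerator, keep only sector-wide selloff=true terms: 0.125664 + 0.025024 = 0.150688
Normalizer over all consistent configurations: 0.59·0.83·0.84 + 0.83·0.83·0.16 + 0.88·0.17·0.84 + 0.92·0.17·0.16 = 0.672260
Posterior = 0.150688 / 0.672260 ≈ 0.2242

Pr(sector-wide selloff | price drop, large insider sale) ≈ 0.2242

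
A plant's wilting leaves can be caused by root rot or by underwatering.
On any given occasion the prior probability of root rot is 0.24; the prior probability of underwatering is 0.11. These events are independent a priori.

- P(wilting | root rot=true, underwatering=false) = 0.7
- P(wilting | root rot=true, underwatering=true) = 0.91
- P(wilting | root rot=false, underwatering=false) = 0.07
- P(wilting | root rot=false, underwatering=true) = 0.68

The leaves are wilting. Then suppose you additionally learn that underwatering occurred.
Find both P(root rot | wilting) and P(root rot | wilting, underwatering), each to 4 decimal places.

P(root rot | wilting) ≈ 0.6248; P(root rot | wilting, underwatering) ≈ 0.2971

P(wilting) = 0.07*0.76*0.89 + 0.68*0.76*0.11 + 0.7*0.24*0.89 + 0.91*0.24*0.11 = 0.047348 + 0.056848 + 0.149520 + 0.024024 = 0.277740
The root rot-present share is 0.149520 + 0.024024 = 0.173544.
So P(root rot | wilting) = 0.173544/0.277740 ≈ 0.6248.

With the extra evidence:
For the numerator, keep only root rot=true terms: 0.91×0.24 = 0.218400
Denominator P(wilting | underwatering): 0.68×0.76 + 0.91×0.24 = 0.735200
P(root rot | wilting, underwatering) = 0.218400/0.735200 ≈ 0.2971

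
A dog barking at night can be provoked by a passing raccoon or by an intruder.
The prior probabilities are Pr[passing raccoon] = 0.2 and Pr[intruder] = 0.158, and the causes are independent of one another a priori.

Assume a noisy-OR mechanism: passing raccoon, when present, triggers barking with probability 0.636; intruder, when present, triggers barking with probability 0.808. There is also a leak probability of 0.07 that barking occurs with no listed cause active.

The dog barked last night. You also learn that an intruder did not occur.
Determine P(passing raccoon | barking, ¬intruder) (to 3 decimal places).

Under noisy-OR, P(barking | causes) = 1 − (1−0.07)·∏(1−qᵢ) over the active causes.
Weight on passing raccoon=true, given the evidence: 0.66148·0.2 = 0.132296
Normalizer over all consistent configurations: 0.07·0.8 + 0.66148·0.2 = 0.188296
Posterior = 0.132296 / 0.188296 ≈ 0.703

P(passing raccoon | barking, ¬intruder) ≈ 0.703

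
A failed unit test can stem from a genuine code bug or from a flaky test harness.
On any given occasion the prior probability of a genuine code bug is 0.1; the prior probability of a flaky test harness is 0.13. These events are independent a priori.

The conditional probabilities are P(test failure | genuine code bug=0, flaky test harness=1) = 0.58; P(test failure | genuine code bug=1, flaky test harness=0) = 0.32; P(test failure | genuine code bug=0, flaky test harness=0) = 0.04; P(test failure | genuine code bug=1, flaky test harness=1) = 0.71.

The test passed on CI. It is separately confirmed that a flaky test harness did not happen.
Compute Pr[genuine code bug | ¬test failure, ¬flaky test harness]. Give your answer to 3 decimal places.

Pr[genuine code bug | ¬test failure, ¬flaky test harness] ≈ 0.073

For the numerator, keep only genuine code bug=true terms: 0.68·0.1 = 0.068000
The normalizing constant is 0.96·0.9 + 0.68·0.1 = 0.932000
P(genuine code bug | ¬test failure, ¬flaky test harness) = 0.068000/0.932000 ≈ 0.073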